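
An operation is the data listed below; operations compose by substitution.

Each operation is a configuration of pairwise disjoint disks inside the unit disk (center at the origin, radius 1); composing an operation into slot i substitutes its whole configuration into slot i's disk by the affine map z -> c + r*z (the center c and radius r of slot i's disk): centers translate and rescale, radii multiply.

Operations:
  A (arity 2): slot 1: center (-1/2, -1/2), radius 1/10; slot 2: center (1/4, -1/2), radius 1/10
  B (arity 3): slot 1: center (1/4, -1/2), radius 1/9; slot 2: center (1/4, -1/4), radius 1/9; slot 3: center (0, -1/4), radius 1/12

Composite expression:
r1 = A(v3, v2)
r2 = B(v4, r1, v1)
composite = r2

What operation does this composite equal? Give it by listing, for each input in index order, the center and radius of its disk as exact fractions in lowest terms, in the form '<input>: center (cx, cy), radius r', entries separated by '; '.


v1: center (0, -1/4), radius 1/12; v2: center (5/18, -11/36), radius 1/90; v3: center (7/36, -11/36), radius 1/90; v4: center (1/4, -1/2), radius 1/9

Follow each v-input down from B: c' goes to c + r*c', radius to r*r'.
v4: after 1 affine step, its disk has center (1/4, -1/2), radius 1/9
v3: after 2 affine steps, its disk has center (7/36, -11/36), radius 1/90
v2: after 2 affine steps, its disk has center (5/18, -11/36), radius 1/90
v1: after 1 affine step, its disk has center (0, -1/4), radius 1/12


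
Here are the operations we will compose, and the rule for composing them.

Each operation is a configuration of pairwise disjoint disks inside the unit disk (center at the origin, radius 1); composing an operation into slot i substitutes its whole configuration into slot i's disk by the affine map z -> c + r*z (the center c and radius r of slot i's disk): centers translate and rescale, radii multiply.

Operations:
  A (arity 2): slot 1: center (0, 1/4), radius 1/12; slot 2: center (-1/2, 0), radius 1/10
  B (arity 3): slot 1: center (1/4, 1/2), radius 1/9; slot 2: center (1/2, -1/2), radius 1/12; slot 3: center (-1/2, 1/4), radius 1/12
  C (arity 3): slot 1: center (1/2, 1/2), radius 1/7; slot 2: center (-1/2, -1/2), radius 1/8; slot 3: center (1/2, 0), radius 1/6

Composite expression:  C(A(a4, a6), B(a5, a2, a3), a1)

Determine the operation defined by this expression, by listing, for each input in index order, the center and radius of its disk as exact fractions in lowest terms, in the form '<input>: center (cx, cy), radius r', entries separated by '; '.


a1: center (1/2, 0), radius 1/6; a2: center (-7/16, -9/16), radius 1/96; a3: center (-9/16, -15/32), radius 1/96; a4: center (1/2, 15/28), radius 1/84; a5: center (-15/32, -7/16), radius 1/72; a6: center (3/7, 1/2), radius 1/70

Below C, radii multiply path by path; the a-disk centers shift.
tracing a4 down its 2-map path: center (1/2, 15/28), radius 1/84
tracing a6 down its 2-map path: center (3/7, 1/2), radius 1/70
tracing a5 down its 2-map path: center (-15/32, -7/16), radius 1/72
tracing a2 down its 2-map path: center (-7/16, -9/16), radius 1/96
tracing a3 down its 2-map path: center (-9/16, -15/32), radius 1/96
tracing a1 down its 1-map path: center (1/2, 0), radius 1/6


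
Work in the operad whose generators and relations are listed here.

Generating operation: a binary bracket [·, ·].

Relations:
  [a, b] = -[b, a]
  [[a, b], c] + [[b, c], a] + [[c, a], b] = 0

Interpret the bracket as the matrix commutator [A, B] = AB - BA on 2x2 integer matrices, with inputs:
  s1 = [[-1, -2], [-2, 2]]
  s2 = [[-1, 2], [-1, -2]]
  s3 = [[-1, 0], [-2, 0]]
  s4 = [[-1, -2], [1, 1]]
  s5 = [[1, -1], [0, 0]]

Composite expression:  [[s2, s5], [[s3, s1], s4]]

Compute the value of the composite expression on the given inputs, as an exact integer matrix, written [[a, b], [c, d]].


[[20, 20], [-20, -20]]

[s2, s5] = [[-1, -3], [-1, 1]]
[s3, s1] = [[-4, 2], [4, 4]]
[[s3, s1], s4] = [[10, 20], [0, -10]]
[[s2, s5], [[s3, s1], s4]] = [[20, 20], [-20, -20]]


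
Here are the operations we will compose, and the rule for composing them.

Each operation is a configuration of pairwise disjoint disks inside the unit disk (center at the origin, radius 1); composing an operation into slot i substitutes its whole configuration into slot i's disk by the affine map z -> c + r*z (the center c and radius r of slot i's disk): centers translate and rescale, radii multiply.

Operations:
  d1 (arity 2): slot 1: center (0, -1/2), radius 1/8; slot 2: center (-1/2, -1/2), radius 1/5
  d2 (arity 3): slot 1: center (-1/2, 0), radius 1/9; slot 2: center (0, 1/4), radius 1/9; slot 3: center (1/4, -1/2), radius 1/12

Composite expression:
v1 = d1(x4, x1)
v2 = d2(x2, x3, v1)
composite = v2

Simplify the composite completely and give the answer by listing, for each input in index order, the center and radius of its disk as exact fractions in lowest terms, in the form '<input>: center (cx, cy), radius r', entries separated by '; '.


x1: center (5/24, -13/24), radius 1/60; x2: center (-1/2, 0), radius 1/9; x3: center (0, 1/4), radius 1/9; x4: center (1/4, -13/24), radius 1/96

Nesting under d2 composes maps z -> c + r*z down each x-path.
x2 passes through 1 substitution, ending at center (-1/2, 0), radius 1/9
x3 passes through 1 substitution, ending at center (0, 1/4), radius 1/9
x4 passes through 2 substitutions, ending at center (1/4, -13/24), radius 1/96
x1 passes through 2 substitutions, ending at center (5/24, -13/24), radius 1/60


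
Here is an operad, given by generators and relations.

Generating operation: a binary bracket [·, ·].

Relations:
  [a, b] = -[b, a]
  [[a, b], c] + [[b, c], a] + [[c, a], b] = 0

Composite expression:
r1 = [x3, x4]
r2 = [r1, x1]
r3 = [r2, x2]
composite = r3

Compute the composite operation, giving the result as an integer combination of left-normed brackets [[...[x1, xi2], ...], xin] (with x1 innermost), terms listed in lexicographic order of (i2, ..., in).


-[[[x1, x3], x4], x2] + [[[x1, x4], x3], x2]

Expand each bracket as ab - ba; the x1-initial words give the coefficients.
Composite bracket: [[[x3, x4], x1], x2]
Each bracket splits as ab - ba, giving 8 signed words (2^3 = 8).
The x1-initial words carry the normal form:
  from x1x3x4x2, sign -1: term -[[[x1, x3], x4], x2]
  from x1x4x3x2, sign +1: term +[[[x1, x4], x3], x2]


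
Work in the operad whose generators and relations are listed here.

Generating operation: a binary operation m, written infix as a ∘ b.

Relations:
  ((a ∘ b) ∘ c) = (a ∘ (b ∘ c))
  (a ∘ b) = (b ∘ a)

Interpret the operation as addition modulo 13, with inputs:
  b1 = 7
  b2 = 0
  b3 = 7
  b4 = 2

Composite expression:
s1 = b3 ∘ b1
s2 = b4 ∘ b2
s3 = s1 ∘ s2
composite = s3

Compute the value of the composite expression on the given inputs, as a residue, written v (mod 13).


(b3 ∘ b1) = 1
(b4 ∘ b2) = 2
((b3 ∘ b1) ∘ (b4 ∘ b2)) = 3

3 (mod 13)


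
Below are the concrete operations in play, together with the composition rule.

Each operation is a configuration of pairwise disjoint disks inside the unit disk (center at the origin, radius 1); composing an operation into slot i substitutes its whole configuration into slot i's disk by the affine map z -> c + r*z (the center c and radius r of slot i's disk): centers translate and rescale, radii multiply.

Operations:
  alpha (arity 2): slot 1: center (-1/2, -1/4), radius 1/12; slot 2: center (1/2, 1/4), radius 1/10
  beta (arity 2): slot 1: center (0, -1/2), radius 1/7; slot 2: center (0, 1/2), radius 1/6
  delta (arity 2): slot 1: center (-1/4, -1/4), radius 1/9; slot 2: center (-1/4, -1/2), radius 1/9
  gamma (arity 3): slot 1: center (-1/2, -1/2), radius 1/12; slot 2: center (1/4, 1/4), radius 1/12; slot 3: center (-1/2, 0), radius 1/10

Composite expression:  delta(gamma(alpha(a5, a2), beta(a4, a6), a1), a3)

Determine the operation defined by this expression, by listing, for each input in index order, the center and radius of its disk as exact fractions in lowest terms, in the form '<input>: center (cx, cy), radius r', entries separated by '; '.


a1: center (-11/36, -1/4), radius 1/90; a2: center (-65/216, -131/432), radius 1/1080; a3: center (-1/4, -1/2), radius 1/9; a4: center (-2/9, -49/216), radius 1/756; a5: center (-67/216, -133/432), radius 1/1296; a6: center (-2/9, -47/216), radius 1/648

Nesting under delta composes maps z -> c + r*z down each a-path.
a5 passes through 3 substitutions, ending at center (-67/216, -133/432), radius 1/1296
a2 passes through 3 substitutions, ending at center (-65/216, -131/432), radius 1/1080
a4 passes through 3 substitutions, ending at center (-2/9, -49/216), radius 1/756
a6 passes through 3 substitutions, ending at center (-2/9, -47/216), radius 1/648
a1 passes through 2 substitutions, ending at center (-11/36, -1/4), radius 1/90
a3 passes through 1 substitution, ending at center (-1/4, -1/2), radius 1/9


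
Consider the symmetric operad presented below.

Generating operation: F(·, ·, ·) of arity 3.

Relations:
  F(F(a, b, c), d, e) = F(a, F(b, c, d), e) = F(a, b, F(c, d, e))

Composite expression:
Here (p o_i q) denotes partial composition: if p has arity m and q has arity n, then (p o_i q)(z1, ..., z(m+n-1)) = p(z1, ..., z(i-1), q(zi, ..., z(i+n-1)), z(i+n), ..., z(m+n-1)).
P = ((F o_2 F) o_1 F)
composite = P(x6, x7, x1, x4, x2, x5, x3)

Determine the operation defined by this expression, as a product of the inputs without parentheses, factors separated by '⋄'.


x6 ⋄ x7 ⋄ x1 ⋄ x4 ⋄ x2 ⋄ x5 ⋄ x3

All parenthesizations of F agree; list the x-inputs left to right.
F(x6, x7, x1) spells out as x6 ⋄ x7 ⋄ x1
F(x4, x2, x5) spells out as x4 ⋄ x2 ⋄ x5
F(F(x6, x7, x1), F(x4, x2, x5), x3) spells out as x6 ⋄ x7 ⋄ x1 ⋄ x4 ⋄ x2 ⋄ x5 ⋄ x3


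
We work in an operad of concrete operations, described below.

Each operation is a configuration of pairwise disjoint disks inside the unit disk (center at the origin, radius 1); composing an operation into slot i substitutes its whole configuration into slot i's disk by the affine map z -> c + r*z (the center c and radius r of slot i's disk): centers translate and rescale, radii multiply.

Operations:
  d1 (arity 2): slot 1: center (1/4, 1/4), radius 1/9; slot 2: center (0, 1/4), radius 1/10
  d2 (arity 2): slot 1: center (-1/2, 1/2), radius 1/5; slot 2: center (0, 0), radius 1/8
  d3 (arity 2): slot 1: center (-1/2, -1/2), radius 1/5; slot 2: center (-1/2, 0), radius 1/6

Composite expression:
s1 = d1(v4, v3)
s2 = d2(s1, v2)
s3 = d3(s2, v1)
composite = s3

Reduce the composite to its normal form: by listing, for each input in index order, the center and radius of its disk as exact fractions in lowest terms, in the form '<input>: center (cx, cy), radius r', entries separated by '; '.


Only the slot chain above each v matters under d3; compose those maps.
tracing v4 down its 3-map path: center (-59/100, -39/100), radius 1/225
tracing v3 down its 3-map path: center (-3/5, -39/100), radius 1/250
tracing v2 down its 2-map path: center (-1/2, -1/2), radius 1/40
tracing v1 down its 1-map path: center (-1/2, 0), radius 1/6

v1: center (-1/2, 0), radius 1/6; v2: center (-1/2, -1/2), radius 1/40; v3: center (-3/5, -39/100), radius 1/250; v4: center (-59/100, -39/100), radius 1/225


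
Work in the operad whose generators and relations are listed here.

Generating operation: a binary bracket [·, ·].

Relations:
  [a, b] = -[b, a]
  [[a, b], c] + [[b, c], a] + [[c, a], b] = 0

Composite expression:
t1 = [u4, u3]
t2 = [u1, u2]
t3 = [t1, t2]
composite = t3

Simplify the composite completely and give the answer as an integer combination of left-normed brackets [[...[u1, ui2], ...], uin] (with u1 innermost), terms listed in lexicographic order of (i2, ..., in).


Antisymmetry and Jacobi reduce to u1-anchored left-normed brackets.
Composite bracket: [[u4, u3], [u1, u2]]
Each bracket splits as ab - ba, giving 8 signed words (2^3 = 8).
Coefficients come from the u1-initial words:
  the word u1u2u3u4 carries sign +1 and contributes +[[[u1, u2], u3], u4]
  the word u1u2u4u3 carries sign -1 and contributes -[[[u1, u2], u4], u3]

[[[u1, u2], u3], u4] - [[[u1, u2], u4], u3]


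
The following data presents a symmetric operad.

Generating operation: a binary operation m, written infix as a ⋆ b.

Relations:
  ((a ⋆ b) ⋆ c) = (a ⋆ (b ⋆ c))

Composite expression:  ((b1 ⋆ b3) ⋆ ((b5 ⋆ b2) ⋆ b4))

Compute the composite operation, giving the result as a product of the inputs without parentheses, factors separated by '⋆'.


Every regrouping of m is equal, so read the b-inputs in written order.
(b1 ⋆ b3) unparenthesizes to b1 ⋆ b3
(b5 ⋆ b2) unparenthesizes to b5 ⋆ b2
((b5 ⋆ b2) ⋆ b4) unparenthesizes to b5 ⋆ b2 ⋆ b4
((b1 ⋆ b3) ⋆ ((b5 ⋆ b2) ⋆ b4)) unparenthesizes to b1 ⋆ b3 ⋆ b5 ⋆ b2 ⋆ b4

b1 ⋆ b3 ⋆ b5 ⋆ b2 ⋆ b4


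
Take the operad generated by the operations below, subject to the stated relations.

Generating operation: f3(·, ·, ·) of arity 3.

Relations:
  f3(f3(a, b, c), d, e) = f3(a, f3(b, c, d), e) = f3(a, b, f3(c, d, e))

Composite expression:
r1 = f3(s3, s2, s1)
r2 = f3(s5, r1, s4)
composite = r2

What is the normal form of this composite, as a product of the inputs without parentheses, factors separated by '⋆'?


The f3-tree's shape is irrelevant; the s-reading-order decides.
f3(s3, s2, s1) unparenthesizes to s3 ⋆ s2 ⋆ s1
f3(s5, f3(s3, s2, s1), s4) unparenthesizes to s5 ⋆ s3 ⋆ s2 ⋆ s1 ⋆ s4

s5 ⋆ s3 ⋆ s2 ⋆ s1 ⋆ s4


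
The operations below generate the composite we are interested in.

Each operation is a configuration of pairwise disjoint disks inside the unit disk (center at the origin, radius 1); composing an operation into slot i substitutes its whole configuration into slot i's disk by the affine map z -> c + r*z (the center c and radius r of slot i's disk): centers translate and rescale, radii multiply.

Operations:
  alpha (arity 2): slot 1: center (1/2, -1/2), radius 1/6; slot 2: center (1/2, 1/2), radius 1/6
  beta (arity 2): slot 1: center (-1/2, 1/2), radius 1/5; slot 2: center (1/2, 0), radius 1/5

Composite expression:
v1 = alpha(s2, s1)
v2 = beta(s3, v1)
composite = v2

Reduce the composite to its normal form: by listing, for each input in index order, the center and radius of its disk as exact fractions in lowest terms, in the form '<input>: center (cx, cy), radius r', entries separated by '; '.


s1: center (3/5, 1/10), radius 1/30; s2: center (3/5, -1/10), radius 1/30; s3: center (-1/2, 1/2), radius 1/5


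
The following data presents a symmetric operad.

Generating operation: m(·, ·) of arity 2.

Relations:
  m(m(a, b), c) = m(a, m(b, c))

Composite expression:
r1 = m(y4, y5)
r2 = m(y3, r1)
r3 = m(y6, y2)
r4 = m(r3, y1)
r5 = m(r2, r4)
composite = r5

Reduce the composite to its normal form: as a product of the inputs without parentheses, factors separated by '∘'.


y3 ∘ y4 ∘ y5 ∘ y6 ∘ y2 ∘ y1

Every regrouping of m is equal, so read the y-inputs in written order.
m(y4, y5) reduces to y4 ∘ y5
m(y3, m(y4, y5)) reduces to y3 ∘ y4 ∘ y5
m(y6, y2) reduces to y6 ∘ y2
m(m(y6, y2), y1) reduces to y6 ∘ y2 ∘ y1
m(m(y3, m(y4, y5)), m(m(y6, y2), y1)) reduces to y3 ∘ y4 ∘ y5 ∘ y6 ∘ y2 ∘ y1


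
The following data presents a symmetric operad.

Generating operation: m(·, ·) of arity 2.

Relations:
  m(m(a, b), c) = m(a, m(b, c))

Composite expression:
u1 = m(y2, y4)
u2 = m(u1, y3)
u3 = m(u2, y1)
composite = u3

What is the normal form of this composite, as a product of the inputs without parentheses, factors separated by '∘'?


y2 ∘ y4 ∘ y3 ∘ y1


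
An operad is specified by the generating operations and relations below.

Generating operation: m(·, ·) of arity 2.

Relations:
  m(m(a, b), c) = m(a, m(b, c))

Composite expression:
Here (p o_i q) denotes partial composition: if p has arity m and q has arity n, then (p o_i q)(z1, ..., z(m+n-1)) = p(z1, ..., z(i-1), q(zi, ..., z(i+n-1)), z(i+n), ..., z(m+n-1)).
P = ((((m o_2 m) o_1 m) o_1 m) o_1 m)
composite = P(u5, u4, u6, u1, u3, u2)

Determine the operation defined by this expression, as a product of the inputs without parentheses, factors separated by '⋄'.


The m-tree's shape is irrelevant; the u-reading-order decides.
m(u5, u4) unparenthesizes to u5 ⋄ u4
m(m(u5, u4), u6) unparenthesizes to u5 ⋄ u4 ⋄ u6
m(m(m(u5, u4), u6), u1) unparenthesizes to u5 ⋄ u4 ⋄ u6 ⋄ u1
m(u3, u2) unparenthesizes to u3 ⋄ u2
m(m(m(m(u5, u4), u6), u1), m(u3, u2)) unparenthesizes to u5 ⋄ u4 ⋄ u6 ⋄ u1 ⋄ u3 ⋄ u2

u5 ⋄ u4 ⋄ u6 ⋄ u1 ⋄ u3 ⋄ u2


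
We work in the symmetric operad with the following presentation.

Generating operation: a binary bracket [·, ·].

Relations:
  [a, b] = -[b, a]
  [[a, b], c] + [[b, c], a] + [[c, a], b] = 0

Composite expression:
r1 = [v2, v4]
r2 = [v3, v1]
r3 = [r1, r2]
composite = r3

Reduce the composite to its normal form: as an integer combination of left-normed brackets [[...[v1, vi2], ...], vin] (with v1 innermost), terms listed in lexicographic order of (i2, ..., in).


A multilinear Lie element is pinned by v1-initial words (v1 innermost).
Composite bracket: [[v2, v4], [v3, v1]]
Full expansion: 8 signed words from ab - ba (2^3 = 8).
The v1-initial words carry the normal form:
  word v1v3v2v4 has sign +1, contributing +[[[v1, v3], v2], v4]
  word v1v3v4v2 has sign -1, contributing -[[[v1, v3], v4], v2]

[[[v1, v3], v2], v4] - [[[v1, v3], v4], v2]


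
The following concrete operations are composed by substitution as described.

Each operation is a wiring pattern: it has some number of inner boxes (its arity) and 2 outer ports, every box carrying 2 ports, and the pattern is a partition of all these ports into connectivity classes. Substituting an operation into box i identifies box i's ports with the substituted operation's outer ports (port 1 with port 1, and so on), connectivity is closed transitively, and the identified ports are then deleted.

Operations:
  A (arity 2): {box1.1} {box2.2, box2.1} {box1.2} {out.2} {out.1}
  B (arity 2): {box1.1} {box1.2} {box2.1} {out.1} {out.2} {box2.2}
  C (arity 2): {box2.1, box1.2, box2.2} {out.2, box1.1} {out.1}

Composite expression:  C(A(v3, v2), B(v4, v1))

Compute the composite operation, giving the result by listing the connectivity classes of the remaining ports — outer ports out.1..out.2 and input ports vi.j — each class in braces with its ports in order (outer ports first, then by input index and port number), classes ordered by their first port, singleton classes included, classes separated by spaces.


{out.1} {out.2} {v1.1} {v1.2} {v2.1, v2.2} {v3.1} {v3.2} {v4.1} {v4.2}

Connectivity passes through glued C-boundaries; trace each wire chain.
the subtree at A composes to {out.1} {out.2} {v2.1, v2.2} {v3.1} {v3.2} on (v3, v2); out.j = own outer ports
the subtree at B composes to {out.1} {out.2} {v1.1} {v1.2} {v4.1} {v4.2} on (v4, v1); out.j = own outer ports
the subtree at C composes to {out.1} {out.2} {v1.1} {v1.2} {v2.1, v2.2} {v3.1} {v3.2} {v4.1} {v4.2} on (v3, v2, v4, v1); out.j = own outer ports


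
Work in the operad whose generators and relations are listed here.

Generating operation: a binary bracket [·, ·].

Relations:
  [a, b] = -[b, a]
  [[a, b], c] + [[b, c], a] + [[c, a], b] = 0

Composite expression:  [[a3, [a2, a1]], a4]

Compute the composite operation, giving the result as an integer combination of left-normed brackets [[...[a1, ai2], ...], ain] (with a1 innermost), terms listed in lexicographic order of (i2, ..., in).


Left-normed coefficients sit on the a1-initial expansion words.
Composite bracket: [[a3, [a2, a1]], a4]
Each bracket splits as ab - ba, giving 8 signed words (2^3 = 8).
Collect the words opening with a1:
  sign of a1a2a3a4 is +1, so it contributes +[[[a1, a2], a3], a4]

[[[a1, a2], a3], a4]


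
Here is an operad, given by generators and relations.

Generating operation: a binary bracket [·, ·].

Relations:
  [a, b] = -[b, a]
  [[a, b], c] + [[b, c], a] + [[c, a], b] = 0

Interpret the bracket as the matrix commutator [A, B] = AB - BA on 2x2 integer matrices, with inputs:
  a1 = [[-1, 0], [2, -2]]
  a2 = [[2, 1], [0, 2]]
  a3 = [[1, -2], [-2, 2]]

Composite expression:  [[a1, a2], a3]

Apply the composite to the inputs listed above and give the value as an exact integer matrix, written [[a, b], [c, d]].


[[-2, 9], [-8, 2]]

[a1, a2] = [[-2, 1], [0, 2]]
[[a1, a2], a3] = [[-2, 9], [-8, 2]]


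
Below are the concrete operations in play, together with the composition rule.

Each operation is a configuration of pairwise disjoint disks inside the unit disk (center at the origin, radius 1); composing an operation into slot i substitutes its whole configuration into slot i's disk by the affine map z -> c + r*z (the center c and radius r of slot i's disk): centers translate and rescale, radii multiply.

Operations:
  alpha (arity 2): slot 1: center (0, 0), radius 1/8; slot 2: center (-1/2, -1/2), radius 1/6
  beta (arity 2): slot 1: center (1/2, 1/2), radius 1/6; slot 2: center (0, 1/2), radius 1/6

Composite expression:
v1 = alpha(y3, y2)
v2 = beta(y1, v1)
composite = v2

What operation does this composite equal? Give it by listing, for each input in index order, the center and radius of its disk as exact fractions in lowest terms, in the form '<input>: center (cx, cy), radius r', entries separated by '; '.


Follow each y-input down from beta: c' goes to c + r*c', radius to r*r'.
tracing y1 down its 1-map path: center (1/2, 1/2), radius 1/6
tracing y3 down its 2-map path: center (0, 1/2), radius 1/48
tracing y2 down its 2-map path: center (-1/12, 5/12), radius 1/36

y1: center (1/2, 1/2), radius 1/6; y2: center (-1/12, 5/12), radius 1/36; y3: center (0, 1/2), radius 1/48


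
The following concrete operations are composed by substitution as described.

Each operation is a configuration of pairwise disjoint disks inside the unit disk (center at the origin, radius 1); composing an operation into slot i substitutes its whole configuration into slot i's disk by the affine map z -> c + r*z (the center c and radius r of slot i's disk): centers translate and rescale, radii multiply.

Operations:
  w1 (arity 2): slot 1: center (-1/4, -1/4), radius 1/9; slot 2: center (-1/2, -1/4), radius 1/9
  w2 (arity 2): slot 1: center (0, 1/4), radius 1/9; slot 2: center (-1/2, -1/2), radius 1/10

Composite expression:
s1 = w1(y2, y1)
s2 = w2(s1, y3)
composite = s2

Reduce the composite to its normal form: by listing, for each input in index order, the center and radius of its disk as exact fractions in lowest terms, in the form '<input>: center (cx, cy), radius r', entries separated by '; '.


y1: center (-1/18, 2/9), radius 1/81; y2: center (-1/36, 2/9), radius 1/81; y3: center (-1/2, -1/2), radius 1/10

Affine substitution under w2: radii multiply and y-centers shift.
y2: after 2 affine steps, its disk has center (-1/36, 2/9), radius 1/81
y1: after 2 affine steps, its disk has center (-1/18, 2/9), radius 1/81
y3: after 1 affine step, its disk has center (-1/2, -1/2), radius 1/10


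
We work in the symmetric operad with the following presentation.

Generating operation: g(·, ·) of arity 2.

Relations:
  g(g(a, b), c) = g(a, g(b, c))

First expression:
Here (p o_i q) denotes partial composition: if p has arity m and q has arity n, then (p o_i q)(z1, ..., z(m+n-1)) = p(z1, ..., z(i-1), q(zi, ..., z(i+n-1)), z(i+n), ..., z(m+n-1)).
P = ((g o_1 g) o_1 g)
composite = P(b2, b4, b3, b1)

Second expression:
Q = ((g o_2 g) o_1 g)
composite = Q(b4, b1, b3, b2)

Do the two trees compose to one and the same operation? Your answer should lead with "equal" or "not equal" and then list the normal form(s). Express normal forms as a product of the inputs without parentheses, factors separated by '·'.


not equal: they reduce to b2 · b4 · b3 · b1 and b4 · b1 · b3 · b2

The first expression, normalized: b2 · b4 · b3 · b1
The second expression, normalized: b4 · b1 · b3 · b2
The forms do not match — not equal.


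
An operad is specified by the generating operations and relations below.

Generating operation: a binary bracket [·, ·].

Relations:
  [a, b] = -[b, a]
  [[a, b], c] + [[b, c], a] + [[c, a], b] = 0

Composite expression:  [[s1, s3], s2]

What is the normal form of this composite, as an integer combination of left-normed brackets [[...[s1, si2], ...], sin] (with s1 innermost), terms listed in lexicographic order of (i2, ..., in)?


[[s1, s3], s2]


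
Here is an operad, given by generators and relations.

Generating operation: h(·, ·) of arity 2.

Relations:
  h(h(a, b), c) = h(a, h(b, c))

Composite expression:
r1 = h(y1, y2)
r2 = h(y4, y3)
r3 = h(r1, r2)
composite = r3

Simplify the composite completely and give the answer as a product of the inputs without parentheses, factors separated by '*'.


y1 * y2 * y4 * y3

Every regrouping of h is equal, so read the y-inputs in written order.
h(y1, y2) spells out as y1 * y2
h(y4, y3) spells out as y4 * y3
h(h(y1, y2), h(y4, y3)) spells out as y1 * y2 * y4 * y3


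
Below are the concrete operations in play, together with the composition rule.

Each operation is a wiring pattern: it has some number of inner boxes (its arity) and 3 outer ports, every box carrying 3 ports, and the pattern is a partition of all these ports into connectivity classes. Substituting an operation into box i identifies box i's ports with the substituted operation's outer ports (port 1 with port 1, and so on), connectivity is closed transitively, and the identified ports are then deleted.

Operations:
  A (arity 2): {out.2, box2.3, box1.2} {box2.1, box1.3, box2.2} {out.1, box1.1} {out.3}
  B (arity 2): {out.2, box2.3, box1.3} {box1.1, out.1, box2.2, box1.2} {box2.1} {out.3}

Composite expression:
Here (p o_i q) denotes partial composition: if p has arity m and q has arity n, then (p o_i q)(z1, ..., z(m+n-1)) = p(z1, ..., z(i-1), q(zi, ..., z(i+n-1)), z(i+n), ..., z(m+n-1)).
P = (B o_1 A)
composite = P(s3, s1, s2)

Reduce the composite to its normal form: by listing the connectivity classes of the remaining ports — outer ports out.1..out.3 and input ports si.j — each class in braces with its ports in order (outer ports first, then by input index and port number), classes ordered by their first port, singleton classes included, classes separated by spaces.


{out.1, s1.3, s2.2, s3.1, s3.2} {out.2, s2.3} {out.3} {s1.1, s1.2, s3.3} {s2.1}

Reachability decides: close wires over B-identified ports.
A over (s3, s1) gives {out.1, s3.1} {out.2, s1.3, s3.2} {out.3} {s1.1, s1.2, s3.3}, out.j being that stage's outer ports
B over (s3, s1, s2) gives {out.1, s1.3, s2.2, s3.1, s3.2} {out.2, s2.3} {out.3} {s1.1, s1.2, s3.3} {s2.1}, out.j being that stage's outer ports


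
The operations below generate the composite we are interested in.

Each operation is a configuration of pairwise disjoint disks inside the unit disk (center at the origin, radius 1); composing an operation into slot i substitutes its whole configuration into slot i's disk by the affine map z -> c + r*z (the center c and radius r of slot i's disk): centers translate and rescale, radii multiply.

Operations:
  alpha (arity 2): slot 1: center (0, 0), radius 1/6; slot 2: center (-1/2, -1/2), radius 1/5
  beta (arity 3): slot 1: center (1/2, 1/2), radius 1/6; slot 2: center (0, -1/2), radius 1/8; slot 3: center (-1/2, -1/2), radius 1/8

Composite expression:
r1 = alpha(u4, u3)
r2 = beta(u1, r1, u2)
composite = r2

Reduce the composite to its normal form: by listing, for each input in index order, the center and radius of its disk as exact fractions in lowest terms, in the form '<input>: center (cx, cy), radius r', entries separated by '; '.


u1: center (1/2, 1/2), radius 1/6; u2: center (-1/2, -1/2), radius 1/8; u3: center (-1/16, -9/16), radius 1/40; u4: center (0, -1/2), radius 1/48

Affine substitution under beta: radii multiply and u-centers shift.
u1: after 1 affine step, its disk has center (1/2, 1/2), radius 1/6
u4: after 2 affine steps, its disk has center (0, -1/2), radius 1/48
u3: after 2 affine steps, its disk has center (-1/16, -9/16), radius 1/40
u2: after 1 affine step, its disk has center (-1/2, -1/2), radius 1/8


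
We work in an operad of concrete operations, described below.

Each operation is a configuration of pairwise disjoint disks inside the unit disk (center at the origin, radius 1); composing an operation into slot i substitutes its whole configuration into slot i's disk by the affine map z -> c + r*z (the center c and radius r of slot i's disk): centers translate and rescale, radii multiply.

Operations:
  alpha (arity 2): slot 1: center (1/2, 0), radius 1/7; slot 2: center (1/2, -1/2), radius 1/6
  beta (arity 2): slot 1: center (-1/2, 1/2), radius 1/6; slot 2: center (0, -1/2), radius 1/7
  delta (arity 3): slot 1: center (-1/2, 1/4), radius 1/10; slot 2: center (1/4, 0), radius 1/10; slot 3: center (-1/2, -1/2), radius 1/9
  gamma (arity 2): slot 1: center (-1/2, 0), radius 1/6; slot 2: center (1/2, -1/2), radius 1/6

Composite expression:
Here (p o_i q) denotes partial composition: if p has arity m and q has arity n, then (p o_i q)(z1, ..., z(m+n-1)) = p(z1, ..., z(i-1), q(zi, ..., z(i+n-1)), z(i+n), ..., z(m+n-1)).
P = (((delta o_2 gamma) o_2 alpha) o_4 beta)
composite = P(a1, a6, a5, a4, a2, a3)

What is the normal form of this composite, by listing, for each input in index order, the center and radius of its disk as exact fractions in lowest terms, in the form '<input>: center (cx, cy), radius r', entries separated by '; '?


a1: center (-1/2, 1/4), radius 1/10; a2: center (3/10, -7/120), radius 1/420; a3: center (-1/2, -1/2), radius 1/9; a4: center (7/24, -1/24), radius 1/360; a5: center (5/24, -1/120), radius 1/360; a6: center (5/24, 0), radius 1/420

Only the slot chain above each a matters under delta; compose those maps.
a1: after 1 affine step, its disk has center (-1/2, 1/4), radius 1/10
a6: after 3 affine steps, its disk has center (5/24, 0), radius 1/420
a5: after 3 affine steps, its disk has center (5/24, -1/120), radius 1/360
a4: after 3 affine steps, its disk has center (7/24, -1/24), radius 1/360
a2: after 3 affine steps, its disk has center (3/10, -7/120), radius 1/420
a3: after 1 affine step, its disk has center (-1/2, -1/2), radius 1/9


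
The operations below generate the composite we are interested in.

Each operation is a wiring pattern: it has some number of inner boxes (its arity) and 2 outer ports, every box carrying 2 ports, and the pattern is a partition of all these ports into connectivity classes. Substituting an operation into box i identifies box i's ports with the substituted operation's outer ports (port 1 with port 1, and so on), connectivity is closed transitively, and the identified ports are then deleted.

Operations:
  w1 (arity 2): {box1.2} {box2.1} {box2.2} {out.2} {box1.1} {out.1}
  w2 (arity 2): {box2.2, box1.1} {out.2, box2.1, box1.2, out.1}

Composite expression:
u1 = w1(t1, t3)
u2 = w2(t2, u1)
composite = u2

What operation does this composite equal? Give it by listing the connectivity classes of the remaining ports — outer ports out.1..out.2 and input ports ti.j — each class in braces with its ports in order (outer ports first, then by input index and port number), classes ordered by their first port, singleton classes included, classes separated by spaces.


{out.1, out.2, t2.2} {t1.1} {t1.2} {t2.1} {t3.1} {t3.2}

After gluing at w2, chains via deleted ports link the t-ports.
after w1, the pattern on (t1, t3) reads {out.1} {out.2} {t1.1} {t1.2} {t3.1} {t3.2} (out.j = its outer ports)
after w2, the pattern on (t2, t1, t3) reads {out.1, out.2, t2.2} {t1.1} {t1.2} {t2.1} {t3.1} {t3.2} (out.j = its outer ports)


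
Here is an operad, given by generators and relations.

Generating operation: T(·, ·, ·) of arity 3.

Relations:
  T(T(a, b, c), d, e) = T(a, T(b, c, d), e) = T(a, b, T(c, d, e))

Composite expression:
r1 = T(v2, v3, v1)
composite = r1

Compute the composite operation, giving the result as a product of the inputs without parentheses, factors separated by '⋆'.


Associativity of T dissolves the nesting; only the v-input order survives.
T(v2, v3, v1) spells out as v2 ⋆ v3 ⋆ v1

v2 ⋆ v3 ⋆ v1


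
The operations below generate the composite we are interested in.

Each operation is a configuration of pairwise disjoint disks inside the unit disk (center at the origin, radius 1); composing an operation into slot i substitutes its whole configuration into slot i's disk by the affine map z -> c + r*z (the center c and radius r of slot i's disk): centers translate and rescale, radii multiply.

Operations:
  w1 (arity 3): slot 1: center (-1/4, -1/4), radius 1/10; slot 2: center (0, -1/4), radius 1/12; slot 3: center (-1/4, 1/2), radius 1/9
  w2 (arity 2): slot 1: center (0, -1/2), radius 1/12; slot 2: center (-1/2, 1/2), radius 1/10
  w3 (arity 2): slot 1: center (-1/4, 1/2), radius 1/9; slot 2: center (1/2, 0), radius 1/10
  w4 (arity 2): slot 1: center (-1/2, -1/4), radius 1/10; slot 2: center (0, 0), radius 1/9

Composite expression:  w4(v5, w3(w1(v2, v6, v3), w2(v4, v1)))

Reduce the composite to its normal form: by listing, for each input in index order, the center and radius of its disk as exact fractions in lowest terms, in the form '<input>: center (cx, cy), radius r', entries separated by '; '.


v1: center (1/20, 1/180), radius 1/900; v2: center (-5/162, 17/324), radius 1/810; v3: center (-5/162, 5/81), radius 1/729; v4: center (1/18, -1/180), radius 1/1080; v5: center (-1/2, -1/4), radius 1/10; v6: center (-1/36, 17/324), radius 1/972

Follow each v-input down from w4: c' goes to c + r*c', radius to r*r'.
input v5: applying the 1 nested substitution gives center (-1/2, -1/4), radius 1/10
input v2: applying the 3 nested substitutions gives center (-5/162, 17/324), radius 1/810
input v6: applying the 3 nested substitutions gives center (-1/36, 17/324), radius 1/972
input v3: applying the 3 nested substitutions gives center (-5/162, 5/81), radius 1/729
input v4: applying the 3 nested substitutions gives center (1/18, -1/180), radius 1/1080
input v1: applying the 3 nested substitutions gives center (1/20, 1/180), radius 1/900


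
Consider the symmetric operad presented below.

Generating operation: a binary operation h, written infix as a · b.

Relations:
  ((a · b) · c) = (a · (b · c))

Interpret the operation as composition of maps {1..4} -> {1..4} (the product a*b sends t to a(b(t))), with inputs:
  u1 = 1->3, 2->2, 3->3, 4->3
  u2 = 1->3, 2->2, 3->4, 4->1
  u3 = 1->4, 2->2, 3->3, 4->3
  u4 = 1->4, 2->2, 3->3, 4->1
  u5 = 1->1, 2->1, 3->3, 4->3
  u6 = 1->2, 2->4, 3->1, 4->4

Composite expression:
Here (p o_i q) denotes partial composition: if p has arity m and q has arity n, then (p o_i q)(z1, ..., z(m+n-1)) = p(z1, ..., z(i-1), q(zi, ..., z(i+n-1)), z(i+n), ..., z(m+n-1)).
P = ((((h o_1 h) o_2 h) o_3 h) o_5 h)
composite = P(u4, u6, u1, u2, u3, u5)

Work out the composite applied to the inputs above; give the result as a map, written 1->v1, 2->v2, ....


1->4, 2->4, 3->4, 4->4

(u1 · u2) = 1->3, 2->2, 3->3, 4->3
(u6 · (u1 · u2)) = 1->1, 2->4, 3->1, 4->1
(u4 · (u6 · (u1 · u2))) = 1->4, 2->1, 3->4, 4->4
(u3 · u5) = 1->4, 2->4, 3->3, 4->3
((u4 · (u6 · (u1 · u2))) · (u3 · u5)) = 1->4, 2->4, 3->4, 4->4


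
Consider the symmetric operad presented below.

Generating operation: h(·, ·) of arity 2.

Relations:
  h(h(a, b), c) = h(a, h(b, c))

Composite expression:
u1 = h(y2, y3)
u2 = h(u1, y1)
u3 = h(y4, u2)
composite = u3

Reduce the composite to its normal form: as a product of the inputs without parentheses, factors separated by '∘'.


y4 ∘ y2 ∘ y3 ∘ y1


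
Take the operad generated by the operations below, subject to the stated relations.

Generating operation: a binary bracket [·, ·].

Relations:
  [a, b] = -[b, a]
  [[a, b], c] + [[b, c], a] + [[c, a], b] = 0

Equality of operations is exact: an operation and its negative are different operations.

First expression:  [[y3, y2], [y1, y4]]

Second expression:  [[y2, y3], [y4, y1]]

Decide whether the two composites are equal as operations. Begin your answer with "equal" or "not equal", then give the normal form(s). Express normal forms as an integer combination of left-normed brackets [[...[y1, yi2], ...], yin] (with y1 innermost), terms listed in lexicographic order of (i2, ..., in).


equal — both sides give [[[y1, y4], y2], y3] - [[[y1, y4], y3], y2]

Normal form of the first expression: [[[y1, y4], y2], y3] - [[[y1, y4], y3], y2]
Normal form of the second expression: [[[y1, y4], y2], y3] - [[[y1, y4], y3], y2]
Both agree, so they are equal.


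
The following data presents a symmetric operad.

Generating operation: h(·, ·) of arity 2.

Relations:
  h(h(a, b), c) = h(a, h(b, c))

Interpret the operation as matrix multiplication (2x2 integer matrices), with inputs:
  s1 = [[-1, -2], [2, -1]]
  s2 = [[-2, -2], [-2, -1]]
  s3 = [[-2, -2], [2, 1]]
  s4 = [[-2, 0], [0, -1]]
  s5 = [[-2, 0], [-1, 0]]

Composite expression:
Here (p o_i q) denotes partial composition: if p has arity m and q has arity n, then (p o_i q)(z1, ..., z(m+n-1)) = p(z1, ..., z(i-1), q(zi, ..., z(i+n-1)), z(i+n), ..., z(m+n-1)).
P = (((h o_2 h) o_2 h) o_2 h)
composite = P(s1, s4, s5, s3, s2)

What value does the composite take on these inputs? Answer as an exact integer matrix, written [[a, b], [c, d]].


[[-48, -36], [56, 42]]


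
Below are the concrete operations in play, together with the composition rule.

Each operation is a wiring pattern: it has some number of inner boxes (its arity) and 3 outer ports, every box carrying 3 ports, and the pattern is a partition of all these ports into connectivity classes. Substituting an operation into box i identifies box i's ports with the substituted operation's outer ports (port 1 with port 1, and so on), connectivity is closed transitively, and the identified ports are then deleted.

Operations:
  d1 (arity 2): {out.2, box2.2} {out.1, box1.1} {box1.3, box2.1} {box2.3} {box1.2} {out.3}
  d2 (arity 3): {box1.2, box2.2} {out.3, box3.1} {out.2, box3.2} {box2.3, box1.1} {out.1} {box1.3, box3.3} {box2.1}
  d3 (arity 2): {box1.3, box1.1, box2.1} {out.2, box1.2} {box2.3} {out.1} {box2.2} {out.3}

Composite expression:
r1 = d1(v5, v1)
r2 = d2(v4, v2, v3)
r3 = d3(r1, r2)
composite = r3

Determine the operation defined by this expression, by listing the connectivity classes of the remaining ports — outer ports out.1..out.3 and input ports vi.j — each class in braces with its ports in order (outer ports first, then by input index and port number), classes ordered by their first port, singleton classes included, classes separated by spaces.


Substituting into d3 glues patterns; closure does the rest.
composing d1 on (v5, v1), with out.j its own outer ports: {out.1, v5.1} {out.2, v1.2} {out.3} {v1.1, v5.3} {v1.3} {v5.2}
composing d2 on (v4, v2, v3), with out.j its own outer ports: {out.1} {out.2, v3.2} {out.3, v3.1} {v2.1} {v2.2, v4.2} {v2.3, v4.1} {v3.3, v4.3}
composing d3 on (v5, v1, v4, v2, v3), with out.j its own outer ports: {out.1} {out.2, v1.2} {out.3} {v1.1, v5.3} {v1.3} {v2.1} {v2.2, v4.2} {v2.3, v4.1} {v3.1} {v3.2} {v3.3, v4.3} {v5.1} {v5.2}

{out.1} {out.2, v1.2} {out.3} {v1.1, v5.3} {v1.3} {v2.1} {v2.2, v4.2} {v2.3, v4.1} {v3.1} {v3.2} {v3.3, v4.3} {v5.1} {v5.2}


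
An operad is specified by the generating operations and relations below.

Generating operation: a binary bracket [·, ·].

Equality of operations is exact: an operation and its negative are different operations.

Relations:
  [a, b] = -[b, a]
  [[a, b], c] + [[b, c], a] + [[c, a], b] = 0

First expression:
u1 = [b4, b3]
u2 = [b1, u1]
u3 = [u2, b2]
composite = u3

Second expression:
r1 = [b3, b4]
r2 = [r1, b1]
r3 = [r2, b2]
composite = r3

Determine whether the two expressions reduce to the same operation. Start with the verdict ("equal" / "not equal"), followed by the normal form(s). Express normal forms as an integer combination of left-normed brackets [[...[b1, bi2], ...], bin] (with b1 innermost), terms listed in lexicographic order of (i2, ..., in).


equal — both sides give -[[[b1, b3], b4], b2] + [[[b1, b4], b3], b2]

Normal form of the first expression: -[[[b1, b3], b4], b2] + [[[b1, b4], b3], b2]
Normal form of the second expression: -[[[b1, b3], b4], b2] + [[[b1, b4], b3], b2]
Same normal form: equal.


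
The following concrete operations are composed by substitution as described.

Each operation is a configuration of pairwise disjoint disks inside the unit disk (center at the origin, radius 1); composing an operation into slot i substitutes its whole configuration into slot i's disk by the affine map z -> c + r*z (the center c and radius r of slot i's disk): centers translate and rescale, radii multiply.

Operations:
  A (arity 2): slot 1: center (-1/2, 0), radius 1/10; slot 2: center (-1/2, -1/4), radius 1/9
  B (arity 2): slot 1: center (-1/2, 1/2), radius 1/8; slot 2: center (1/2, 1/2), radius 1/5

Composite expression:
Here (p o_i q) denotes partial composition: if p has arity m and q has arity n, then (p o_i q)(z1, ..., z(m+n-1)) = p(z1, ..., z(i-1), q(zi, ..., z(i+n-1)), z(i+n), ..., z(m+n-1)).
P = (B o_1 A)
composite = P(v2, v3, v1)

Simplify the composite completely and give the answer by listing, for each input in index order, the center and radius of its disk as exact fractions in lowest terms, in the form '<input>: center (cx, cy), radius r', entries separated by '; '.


v1: center (1/2, 1/2), radius 1/5; v2: center (-9/16, 1/2), radius 1/80; v3: center (-9/16, 15/32), radius 1/72

Affine substitution under B: radii multiply and v-centers shift.
input v2: composing its 2 substitution steps yields center (-9/16, 1/2), radius 1/80
input v3: composing its 2 substitution steps yields center (-9/16, 15/32), radius 1/72
input v1: composing its 1 substitution step yields center (1/2, 1/2), radius 1/5
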